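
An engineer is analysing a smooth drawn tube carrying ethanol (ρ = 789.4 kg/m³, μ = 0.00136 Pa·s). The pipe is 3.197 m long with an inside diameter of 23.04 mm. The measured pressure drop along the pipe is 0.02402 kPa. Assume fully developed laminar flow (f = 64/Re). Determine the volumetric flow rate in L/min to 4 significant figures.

Q ≈ 2.293 L/min

For laminar flow, f = 64/Re with Re = ρVD/μ, so Darcy-Weisbach reduces to ΔP = 32μLV/D². Solving for V: V = ΔP·D²/(32μL) = 24.02·(0.02304)²/(32·0.00136·3.197) = 0.09164 m/s.
Check: Re = ρVD/μ = 789.4·0.09164·0.02304/0.00136 = 1226 < 2300, so the laminar assumption holds.
Q = V·A = 0.09164·(π/4·0.02304²) = 3.821e-05 m³/s = 2.293 L/min.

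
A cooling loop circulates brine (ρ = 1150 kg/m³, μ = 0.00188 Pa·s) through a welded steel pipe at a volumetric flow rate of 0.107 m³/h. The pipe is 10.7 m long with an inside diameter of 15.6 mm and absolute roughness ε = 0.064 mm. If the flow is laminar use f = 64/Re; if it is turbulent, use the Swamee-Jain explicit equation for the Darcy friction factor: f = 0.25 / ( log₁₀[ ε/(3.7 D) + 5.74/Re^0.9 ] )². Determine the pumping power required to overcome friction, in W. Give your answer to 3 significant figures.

P ≈ 0.0122 W

Q = 0.107 m³/h = 0.107/3600 = 2.972e-05 m³/s.
Cross-sectional area A = πD²/4 = π(0.0156)²/4 = 0.0001911 m²; mean velocity V = Q/A = 2.972e-05/0.0001911 = 0.1555 m/s.
Reynolds number Re = ρVD/μ = 1150 · 0.1555 · 0.0156 / 0.00188 = 1484.
Re < 2300 → laminar flow, so f = 64/Re = 64/1484 = 0.04313 (the turbulent correlation is not needed).
Darcy-Weisbach: ΔP = f(L/D)(ρV²/2) = 0.04313·(10.7/0.0156)·(1150·0.1555²/2) = 0.04313·685.9·13.9 = 411.3 Pa.
Pumping power P = QΔP = 2.972e-05·411.3 = 0.01223 W = 0.0122 W.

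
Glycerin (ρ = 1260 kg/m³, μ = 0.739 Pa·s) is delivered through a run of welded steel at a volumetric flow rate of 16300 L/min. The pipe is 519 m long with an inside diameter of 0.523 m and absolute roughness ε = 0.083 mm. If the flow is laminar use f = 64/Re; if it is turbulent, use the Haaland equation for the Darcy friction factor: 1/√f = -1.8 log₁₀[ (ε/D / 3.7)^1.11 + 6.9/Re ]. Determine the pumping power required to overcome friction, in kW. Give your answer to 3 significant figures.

P ≈ 15.4 kW

Q = 16300 L/min = 16300/60000 = 0.2717 m³/s.
Cross-sectional area A = πD²/4 = π(0.523)²/4 = 0.2148 m²; mean velocity V = Q/A = 0.2717/0.2148 = 1.265 m/s.
Reynolds number Re = ρVD/μ = 1260 · 1.265 · 0.523 / 0.739 = 1128.
Re < 2300 → laminar flow, so f = 64/Re = 64/1128 = 0.05676 (the turbulent correlation is not needed).
Darcy-Weisbach: ΔP = f(L/D)(ρV²/2) = 0.05676·(519/0.523)·(1260·1.265²/2) = 0.05676·992.4·1007 = 5.674e+04 Pa.
Pumping power P = QΔP = 0.2717·5.674e+04 = 15410 W = 15.4 kW.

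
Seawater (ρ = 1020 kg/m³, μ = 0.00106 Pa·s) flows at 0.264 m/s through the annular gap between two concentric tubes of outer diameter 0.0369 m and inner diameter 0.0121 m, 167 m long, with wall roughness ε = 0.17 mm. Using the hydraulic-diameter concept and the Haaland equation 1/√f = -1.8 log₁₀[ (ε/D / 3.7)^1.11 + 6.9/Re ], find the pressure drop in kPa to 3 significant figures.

Hydraulic diameter D_h = 4A/P = D_o - D_i = 0.0369 - 0.0121 = 0.0248 m.
Re = ρVD_h/μ = 1020·0.264·0.0248/0.00106 = 6300.
ε/D_h = 0.00017/0.0248 = 0.00685; Haaland gives 1/√f = -1.8 log₁₀[0.000927+0.0011] = 4.849, so f = 0.04252.
ΔP = f(L/D_h)(ρV²/2) = 0.04252·167/0.0248·35.54 = 1.018e+04 Pa.
ΔP = 10.2 kPa.

ΔP ≈ 10.2 kPa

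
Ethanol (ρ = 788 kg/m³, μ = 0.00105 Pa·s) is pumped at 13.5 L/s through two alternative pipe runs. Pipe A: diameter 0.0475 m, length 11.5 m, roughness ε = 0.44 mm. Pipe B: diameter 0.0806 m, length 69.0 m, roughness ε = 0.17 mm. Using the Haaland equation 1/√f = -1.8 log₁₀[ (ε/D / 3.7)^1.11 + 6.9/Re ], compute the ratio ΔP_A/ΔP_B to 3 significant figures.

ΔP_A/ΔP_B ≈ 3.53

Pipe A: V = Q/A = 0.0135/0.001772 = 7.618 m/s; Re = 2.716e+05; ε/D = 0.00926; Haaland → f = 0.03723; ΔP_A = f(L/D)(ρV²/2) = 2.061e+05 Pa.
Pipe B: V = Q/A = 0.0135/0.005102 = 2.646 m/s; Re = 1.6e+05; ε/D = 0.00211; Haaland → f = 0.02474; ΔP_B = f(L/D)(ρV²/2) = 5.842e+04 Pa.
ΔP_A/ΔP_B = 2.061e+05/5.842e+04 = 3.53.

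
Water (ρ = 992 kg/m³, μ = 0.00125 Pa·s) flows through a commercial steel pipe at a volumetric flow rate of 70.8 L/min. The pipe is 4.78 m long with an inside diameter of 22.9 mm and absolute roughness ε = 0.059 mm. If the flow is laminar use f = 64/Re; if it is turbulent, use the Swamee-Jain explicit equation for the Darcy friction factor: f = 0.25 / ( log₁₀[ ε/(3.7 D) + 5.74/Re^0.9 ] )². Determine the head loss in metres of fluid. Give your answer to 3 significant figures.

Q = 70.8 L/min = 70.8/60000 = 0.00118 m³/s.
Cross-sectional area A = πD²/4 = π(0.0229)²/4 = 0.0004119 m²; mean velocity V = Q/A = 0.00118/0.0004119 = 2.865 m/s.
Reynolds number Re = ρVD/μ = 992 · 2.865 · 0.0229 / 0.00125 = 5.207e+04.
Re > 4000 → turbulent. Relative roughness ε/D = 5.9e-05/0.0229 = 0.00258. Swamee-Jain: f = 0.25/(log₁₀[0.00258/3.7 + 5.74/5.207e+04^0.9])² = 0.25/(log₁₀[0.000696 + 0.000327])² = 0.25/(-2.99)² = 0.02796.
Darcy-Weisbach: ΔP = f(L/D)(ρV²/2) = 0.02796·(4.78/0.0229)·(992·2.865²/2) = 0.02796·208.7·4071 = 2.376e+04 Pa.
Head loss h_f = ΔP/(ρg) = 2.376e+04/(992·9.81) = 2.44 m.

h_f ≈ 2.44 m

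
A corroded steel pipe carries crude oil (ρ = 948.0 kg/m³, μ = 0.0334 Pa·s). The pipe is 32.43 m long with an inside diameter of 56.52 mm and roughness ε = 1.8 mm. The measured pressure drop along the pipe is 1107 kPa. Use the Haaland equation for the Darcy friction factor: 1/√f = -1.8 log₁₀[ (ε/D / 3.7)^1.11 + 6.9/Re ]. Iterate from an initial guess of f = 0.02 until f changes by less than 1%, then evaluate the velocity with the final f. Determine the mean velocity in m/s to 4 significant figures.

Rearranging Darcy-Weisbach: V = √(2·ΔP·D/(f·L·ρ)). With ε/D = 0.0018/0.05652 = 0.0318, iterate starting from f = 0.02:
  f = 0.02 → V = √(2·1.107e+06·0.05652/(0.02·32.43·948)) = 14.27 m/s; Re = ρVD/μ = 2.289e+04; f → 0.06004
  f = 0.06004 → V = 8.234 m/s; Re = 1.321e+04; f → 0.06097
  f = 0.06097 → V = 8.171 m/s; Re = 1.311e+04; f → 0.06099
Converged (Δf/f < 1%). With the final f = 0.06099: V = √(2·1.107e+06·0.05652/(0.06099·32.43·948)) = 8.17 m/s.

V ≈ 8.170 m/s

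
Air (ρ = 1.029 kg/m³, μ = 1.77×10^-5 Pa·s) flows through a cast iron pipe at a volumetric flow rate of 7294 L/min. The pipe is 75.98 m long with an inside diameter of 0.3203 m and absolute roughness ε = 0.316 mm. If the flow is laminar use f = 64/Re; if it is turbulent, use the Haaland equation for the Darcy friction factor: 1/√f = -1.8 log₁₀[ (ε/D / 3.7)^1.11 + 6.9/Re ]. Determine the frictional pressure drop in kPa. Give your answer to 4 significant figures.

ΔP ≈ 0.007197 kPa

Q = 7294 L/min = 7294/60000 = 0.1216 m³/s.
Cross-sectional area A = πD²/4 = π(0.3203)²/4 = 0.08058 m²; mean velocity V = Q/A = 0.1216/0.08058 = 1.509 m/s.
Reynolds number Re = ρVD/μ = 1.029 · 1.509 · 0.3203 / 1.77e-05 = 2.809e+04.
Re > 4000 → turbulent. Relative roughness ε/D = 0.000316/0.3203 = 0.000987. Haaland: 1/√f = -1.8 log₁₀[(0.000987/3.7)^1.11 + 6.9/2.809e+04] = -1.8 log₁₀[0.000108 + 0.000246] = 6.213, so f = 0.02591.
Darcy-Weisbach: ΔP = f(L/D)(ρV²/2) = 0.02591·(75.98/0.3203)·(1.029·1.509²/2) = 0.02591·237.2·1.171 = 7.197 Pa.
ΔP = 7.197 Pa = 0.007197 kPa.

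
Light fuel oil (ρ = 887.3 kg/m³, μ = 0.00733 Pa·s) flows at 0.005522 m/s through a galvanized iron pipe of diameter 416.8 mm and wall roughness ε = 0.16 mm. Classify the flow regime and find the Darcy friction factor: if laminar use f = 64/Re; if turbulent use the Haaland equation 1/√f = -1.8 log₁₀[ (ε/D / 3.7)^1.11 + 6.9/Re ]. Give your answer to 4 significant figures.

f ≈ 0.2297

Re = ρVD/μ = 887.3·0.005522·0.4168/0.00733 = 278.6.
Re < 2300 → laminar, so f = 64/Re = 0.2297 (roughness is irrelevant in laminar flow).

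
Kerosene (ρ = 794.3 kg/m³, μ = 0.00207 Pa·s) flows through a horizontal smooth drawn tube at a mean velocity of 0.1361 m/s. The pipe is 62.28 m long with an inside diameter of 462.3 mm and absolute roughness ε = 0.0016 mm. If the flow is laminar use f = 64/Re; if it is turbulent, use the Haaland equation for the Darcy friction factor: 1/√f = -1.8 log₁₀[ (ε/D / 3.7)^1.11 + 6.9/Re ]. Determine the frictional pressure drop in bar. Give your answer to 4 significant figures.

Reynolds number Re = ρVD/μ = 794.3 · 0.1361 · 0.4623 / 0.00207 = 2.414e+04.
Re > 4000 → turbulent. Relative roughness ε/D = 1.6e-06/0.4623 = 3.46e-06. Haaland: 1/√f = -1.8 log₁₀[(3.46e-06/3.7)^1.11 + 6.9/2.414e+04] = -1.8 log₁₀[2.03e-07 + 0.000286] = 6.379, so f = 0.02458.
Darcy-Weisbach: ΔP = f(L/D)(ρV²/2) = 0.02458·(62.28/0.4623)·(794.3·0.1361²/2) = 0.02458·134.7·7.356 = 24.36 Pa.
ΔP = 24.36 Pa = 2.436×10^-4 bar.

ΔP ≈ 2.436×10^-4 bar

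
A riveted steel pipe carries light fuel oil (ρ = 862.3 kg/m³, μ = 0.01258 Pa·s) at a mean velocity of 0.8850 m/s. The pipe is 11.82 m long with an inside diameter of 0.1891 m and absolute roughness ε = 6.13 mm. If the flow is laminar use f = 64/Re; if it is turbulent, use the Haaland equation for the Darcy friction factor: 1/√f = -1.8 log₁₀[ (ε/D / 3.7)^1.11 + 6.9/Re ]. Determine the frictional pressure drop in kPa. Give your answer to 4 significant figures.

ΔP ≈ 1.303 kPa

Reynolds number Re = ρVD/μ = 862.3 · 0.885 · 0.1891 / 0.0126 = 1.147e+04.
Re > 4000 → turbulent. Relative roughness ε/D = 0.00613/0.1891 = 0.0324. Haaland: 1/√f = -1.8 log₁₀[(0.0324/3.7)^1.11 + 6.9/1.147e+04] = -1.8 log₁₀[0.0052 + 0.000602] = 4.025, so f = 0.06172.
Darcy-Weisbach: ΔP = f(L/D)(ρV²/2) = 0.06172·(11.82/0.1891)·(862.3·0.885²/2) = 0.06172·62.51·337.7 = 1303 Pa.
ΔP = 1303 Pa = 1.303 kPa.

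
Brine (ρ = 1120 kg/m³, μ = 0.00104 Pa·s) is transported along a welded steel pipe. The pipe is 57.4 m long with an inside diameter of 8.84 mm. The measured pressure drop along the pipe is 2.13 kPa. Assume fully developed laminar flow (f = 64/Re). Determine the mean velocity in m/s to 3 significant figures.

For laminar flow, f = 64/Re with Re = ρVD/μ, so Darcy-Weisbach reduces to ΔP = 32μLV/D². Solving for V: V = ΔP·D²/(32μL) = 2130·(0.00884)²/(32·0.00104·57.4) = 0.08713 m/s.
Check: Re = ρVD/μ = 1120·0.08713·0.00884/0.00104 = 829.5 < 2300, so the laminar assumption holds.

V ≈ 0.0871 m/s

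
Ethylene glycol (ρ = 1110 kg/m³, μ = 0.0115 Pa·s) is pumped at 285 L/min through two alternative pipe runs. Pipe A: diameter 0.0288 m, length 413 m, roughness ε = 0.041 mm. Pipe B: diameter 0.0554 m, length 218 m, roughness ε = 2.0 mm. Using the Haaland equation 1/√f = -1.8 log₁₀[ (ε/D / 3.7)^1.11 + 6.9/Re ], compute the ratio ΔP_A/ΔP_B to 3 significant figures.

ΔP_A/ΔP_B ≈ 21.9

Pipe A: V = Q/A = 0.00475/0.0006514 = 7.292 m/s; Re = 2.027e+04; ε/D = 0.00142; Haaland → f = 0.02836; ΔP_A = f(L/D)(ρV²/2) = 1.2e+07 Pa.
Pipe B: V = Q/A = 0.00475/0.002411 = 1.971 m/s; Re = 1.054e+04; ε/D = 0.0361; Haaland → f = 0.0646; ΔP_B = f(L/D)(ρV²/2) = 5.478e+05 Pa.
ΔP_A/ΔP_B = 1.2e+07/5.478e+05 = 21.9.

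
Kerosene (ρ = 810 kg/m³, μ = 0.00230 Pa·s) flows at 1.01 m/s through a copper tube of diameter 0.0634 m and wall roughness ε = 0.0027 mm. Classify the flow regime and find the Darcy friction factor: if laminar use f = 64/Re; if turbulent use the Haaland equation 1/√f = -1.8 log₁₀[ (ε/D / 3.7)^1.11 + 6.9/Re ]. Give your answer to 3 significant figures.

Re = ρVD/μ = 810·1.01·0.0634/0.0023 = 2.255e+04.
Re > 4000 → turbulent. ε/D = 2.7e-06/0.0634 = 4.26e-05; Haaland: 1/√f = -1.8 log₁₀[3.29e-06 + 0.000306] = 6.317, so f = 0.02506.

f ≈ 0.0251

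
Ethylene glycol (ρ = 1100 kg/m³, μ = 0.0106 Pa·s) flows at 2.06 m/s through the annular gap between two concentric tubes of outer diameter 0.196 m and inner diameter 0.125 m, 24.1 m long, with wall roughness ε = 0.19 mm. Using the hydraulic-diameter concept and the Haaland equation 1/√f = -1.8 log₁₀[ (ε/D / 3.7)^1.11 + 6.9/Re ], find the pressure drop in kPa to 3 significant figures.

ΔP ≈ 25.3 kPa

Hydraulic diameter D_h = 4A/P = D_o - D_i = 0.196 - 0.125 = 0.071 m.
Re = ρVD_h/μ = 1100·2.06·0.071/0.0106 = 1.518e+04.
ε/D_h = 0.00019/0.071 = 0.00268; Haaland gives 1/√f = -1.8 log₁₀[0.000326+0.000455] = 5.593, so f = 0.03197.
ΔP = f(L/D_h)(ρV²/2) = 0.03197·24.1/0.071·2334 = 2.532e+04 Pa.
ΔP = 25.3 kPa.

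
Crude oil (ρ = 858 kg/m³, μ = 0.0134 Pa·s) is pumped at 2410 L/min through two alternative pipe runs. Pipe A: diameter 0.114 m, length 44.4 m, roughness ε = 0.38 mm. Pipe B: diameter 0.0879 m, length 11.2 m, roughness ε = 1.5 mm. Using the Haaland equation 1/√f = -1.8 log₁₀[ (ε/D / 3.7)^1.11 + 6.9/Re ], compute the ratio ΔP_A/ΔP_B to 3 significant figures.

Pipe A: V = Q/A = 0.04017/0.01021 = 3.935 m/s; Re = 2.872e+04; ε/D = 0.00333; Haaland → f = 0.03047; ΔP_A = f(L/D)(ρV²/2) = 7.884e+04 Pa.
Pipe B: V = Q/A = 0.04017/0.006068 = 6.619 m/s; Re = 3.725e+04; ε/D = 0.0171; Haaland → f = 0.047; ΔP_B = f(L/D)(ρV²/2) = 1.126e+05 Pa.
ΔP_A/ΔP_B = 7.884e+04/1.126e+05 = 0.700.

ΔP_A/ΔP_B ≈ 0.700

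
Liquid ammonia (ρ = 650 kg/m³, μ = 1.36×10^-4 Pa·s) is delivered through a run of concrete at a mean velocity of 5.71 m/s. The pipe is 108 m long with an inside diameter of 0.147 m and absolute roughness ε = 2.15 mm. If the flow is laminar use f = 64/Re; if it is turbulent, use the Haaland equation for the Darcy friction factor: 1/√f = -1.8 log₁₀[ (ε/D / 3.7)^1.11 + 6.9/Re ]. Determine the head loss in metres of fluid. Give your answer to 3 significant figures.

Reynolds number Re = ρVD/μ = 650 · 5.71 · 0.147 / 0.000136 = 4.012e+06.
Re > 4000 → turbulent. Relative roughness ε/D = 0.00215/0.147 = 0.0146. Haaland: 1/√f = -1.8 log₁₀[(0.0146/3.7)^1.11 + 6.9/4.012e+06] = -1.8 log₁₀[0.00215 + 1.72e-06] = 4.801, so f = 0.04339.
Darcy-Weisbach: ΔP = f(L/D)(ρV²/2) = 0.04339·(108/0.147)·(650·5.71²/2) = 0.04339·734.7·1.06e+04 = 3.378e+05 Pa.
Head loss h_f = ΔP/(ρg) = 3.378e+05/(650·9.81) = 53.0 m.

h_f ≈ 53.0 m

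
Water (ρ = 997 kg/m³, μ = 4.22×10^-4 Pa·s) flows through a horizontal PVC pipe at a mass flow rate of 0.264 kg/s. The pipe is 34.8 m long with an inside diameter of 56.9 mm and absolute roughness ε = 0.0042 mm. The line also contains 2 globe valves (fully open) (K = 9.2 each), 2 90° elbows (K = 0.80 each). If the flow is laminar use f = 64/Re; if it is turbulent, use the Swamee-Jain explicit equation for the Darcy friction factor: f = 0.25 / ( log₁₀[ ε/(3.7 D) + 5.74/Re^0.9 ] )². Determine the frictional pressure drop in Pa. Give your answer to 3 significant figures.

ΔP ≈ 202 Pa

A = πD²/4 = π(0.0569)²/4 = 0.002543 m²; mean velocity V = ṁ/(ρA) = 0.264/(997 · 0.002543) = 0.1041 m/s.
Reynolds number Re = ρVD/μ = 997 · 0.1041 · 0.0569 / 0.000422 = 1.4e+04.
Re > 4000 → turbulent. Relative roughness ε/D = 4.2e-06/0.0569 = 7.38e-05. Swamee-Jain: f = 0.25/(log₁₀[7.38e-05/3.7 + 5.74/1.4e+04^0.9])² = 0.25/(log₁₀[1.99e-05 + 0.00107])² = 0.25/(-2.965)² = 0.02845.
Total minor-loss coefficient ΣK = 2·9.2 + 2·0.8 = 20.
ΔP = [f·L/D + ΣK]·(ρV²/2) = [0.02845·34.8/0.0569 + 20]·(997·0.1041²/2) = [17.4 + 20]·5.406 = 202.2 Pa.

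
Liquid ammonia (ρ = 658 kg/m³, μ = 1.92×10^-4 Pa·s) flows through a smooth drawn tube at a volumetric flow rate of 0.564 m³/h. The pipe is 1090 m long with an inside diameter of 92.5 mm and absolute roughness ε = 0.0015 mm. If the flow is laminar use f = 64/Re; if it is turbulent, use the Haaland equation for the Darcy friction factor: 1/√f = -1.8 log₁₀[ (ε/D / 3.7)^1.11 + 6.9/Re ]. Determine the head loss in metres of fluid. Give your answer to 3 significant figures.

Q = 0.564 m³/h = 0.564/3600 = 0.0001567 m³/s.
Cross-sectional area A = πD²/4 = π(0.0925)²/4 = 0.00672 m²; mean velocity V = Q/A = 0.0001567/0.00672 = 0.02331 m/s.
Reynolds number Re = ρVD/μ = 658 · 0.02331 · 0.0925 / 0.000192 = 7390.
Re > 4000 → turbulent. Relative roughness ε/D = 1.5e-06/0.0925 = 1.62e-05. Haaland: 1/√f = -1.8 log₁₀[(1.62e-05/3.7)^1.11 + 6.9/7390] = -1.8 log₁₀[1.13e-06 + 0.000934] = 5.453, so f = 0.03363.
Darcy-Weisbach: ΔP = f(L/D)(ρV²/2) = 0.03363·(1090/0.0925)·(658·0.02331²/2) = 0.03363·1.178e+04·0.1788 = 70.87 Pa.
Head loss h_f = ΔP/(ρg) = 70.87/(658·9.81) = 0.0110 m.

h_f ≈ 0.0110 m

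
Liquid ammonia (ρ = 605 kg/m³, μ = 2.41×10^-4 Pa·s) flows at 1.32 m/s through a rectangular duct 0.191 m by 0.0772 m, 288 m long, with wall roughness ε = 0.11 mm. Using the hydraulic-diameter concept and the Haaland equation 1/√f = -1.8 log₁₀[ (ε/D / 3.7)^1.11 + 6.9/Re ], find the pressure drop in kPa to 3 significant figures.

Hydraulic diameter D_h = 4A/P = 4·(0.191·0.0772)/(2·(0.191+0.0772)) = 0.05898/0.5364 = 0.11 m.
Re = ρVD_h/μ = 605·1.32·0.11/0.000241 = 3.644e+05.
ε/D_h = 0.00011/0.11 = 0.001; Haaland gives 1/√f = -1.8 log₁₀[0.00011+1.89e-05] = 7.004, so f = 0.02038.
ΔP = f(L/D_h)(ρV²/2) = 0.02038·288/0.11·527.1 = 2.814e+04 Pa.
ΔP = 28.1 kPa.

ΔP ≈ 28.1 kPa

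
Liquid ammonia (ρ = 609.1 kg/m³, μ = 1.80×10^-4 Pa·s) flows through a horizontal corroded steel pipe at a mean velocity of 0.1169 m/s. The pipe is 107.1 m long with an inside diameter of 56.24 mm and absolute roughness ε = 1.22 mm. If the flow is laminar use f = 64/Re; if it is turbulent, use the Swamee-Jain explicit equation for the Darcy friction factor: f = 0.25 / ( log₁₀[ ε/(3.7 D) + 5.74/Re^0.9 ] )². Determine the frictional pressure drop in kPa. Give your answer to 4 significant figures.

ΔP ≈ 0.4159 kPa

Reynolds number Re = ρVD/μ = 609.1 · 0.1169 · 0.05624 / 0.00018 = 2.225e+04.
Re > 4000 → turbulent. Relative roughness ε/D = 0.00122/0.05624 = 0.0217. Swamee-Jain: f = 0.25/(log₁₀[0.0217/3.7 + 5.74/2.225e+04^0.9])² = 0.25/(log₁₀[0.00586 + 0.000702])² = 0.25/(-2.183)² = 0.05247.
Darcy-Weisbach: ΔP = f(L/D)(ρV²/2) = 0.05247·(107.1/0.05624)·(609.1·0.1169²/2) = 0.05247·1904·4.162 = 415.9 Pa.
ΔP = 415.9 Pa = 0.4159 kPa.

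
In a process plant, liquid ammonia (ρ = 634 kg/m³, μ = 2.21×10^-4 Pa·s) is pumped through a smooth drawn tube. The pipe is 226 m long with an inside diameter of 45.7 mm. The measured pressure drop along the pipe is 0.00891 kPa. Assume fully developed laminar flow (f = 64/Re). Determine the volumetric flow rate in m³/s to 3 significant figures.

For laminar flow, f = 64/Re with Re = ρVD/μ, so Darcy-Weisbach reduces to ΔP = 32μLV/D². Solving for V: V = ΔP·D²/(32μL) = 8.91·(0.0457)²/(32·0.000221·226) = 0.01164 m/s.
Check: Re = ρVD/μ = 634·0.01164·0.0457/0.000221 = 1526 < 2300, so the laminar assumption holds.
Q = V·A = 0.01164·(π/4·0.0457²) = 1.91e-05 m³/s = 1.91×10^-5 m³/s.

Q ≈ 1.91×10^-5 m³/s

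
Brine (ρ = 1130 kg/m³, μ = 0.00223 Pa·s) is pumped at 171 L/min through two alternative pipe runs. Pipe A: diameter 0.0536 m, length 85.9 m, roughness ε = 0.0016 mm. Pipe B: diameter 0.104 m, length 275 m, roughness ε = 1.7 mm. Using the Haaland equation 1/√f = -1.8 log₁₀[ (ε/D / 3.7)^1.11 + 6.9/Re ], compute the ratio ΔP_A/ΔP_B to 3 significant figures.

ΔP_A/ΔP_B ≈ 4.10

Pipe A: V = Q/A = 0.00285/0.002256 = 1.263 m/s; Re = 3.431e+04; ε/D = 2.99e-05; Haaland → f = 0.02265; ΔP_A = f(L/D)(ρV²/2) = 3.271e+04 Pa.
Pipe B: V = Q/A = 0.00285/0.008495 = 0.3355 m/s; Re = 1.768e+04; ε/D = 0.0163; Haaland → f = 0.04749; ΔP_B = f(L/D)(ρV²/2) = 7987 Pa.
ΔP_A/ΔP_B = 3.271e+04/7987 = 4.10.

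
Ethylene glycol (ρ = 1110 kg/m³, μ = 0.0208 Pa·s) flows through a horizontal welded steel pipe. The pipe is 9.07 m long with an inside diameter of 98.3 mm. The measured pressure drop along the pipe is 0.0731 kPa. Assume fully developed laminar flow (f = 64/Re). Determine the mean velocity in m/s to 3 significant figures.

V ≈ 0.117 m/s

For laminar flow, f = 64/Re with Re = ρVD/μ, so Darcy-Weisbach reduces to ΔP = 32μLV/D². Solving for V: V = ΔP·D²/(32μL) = 73.1·(0.0983)²/(32·0.0208·9.07) = 0.117 m/s.
Check: Re = ρVD/μ = 1110·0.117·0.0983/0.0208 = 613.8 < 2300, so the laminar assumption holds.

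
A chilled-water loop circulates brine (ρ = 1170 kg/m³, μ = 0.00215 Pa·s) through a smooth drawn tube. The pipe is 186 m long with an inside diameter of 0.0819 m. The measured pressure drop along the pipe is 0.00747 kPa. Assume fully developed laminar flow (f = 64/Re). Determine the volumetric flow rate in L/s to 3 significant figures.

For laminar flow, f = 64/Re with Re = ρVD/μ, so Darcy-Weisbach reduces to ΔP = 32μLV/D². Solving for V: V = ΔP·D²/(32μL) = 7.47·(0.0819)²/(32·0.00215·186) = 0.003915 m/s.
Check: Re = ρVD/μ = 1170·0.003915·0.0819/0.00215 = 174.5 < 2300, so the laminar assumption holds.
Q = V·A = 0.003915·(π/4·0.0819²) = 2.063e-05 m³/s = 0.0206 L/s.

Q ≈ 0.0206 L/s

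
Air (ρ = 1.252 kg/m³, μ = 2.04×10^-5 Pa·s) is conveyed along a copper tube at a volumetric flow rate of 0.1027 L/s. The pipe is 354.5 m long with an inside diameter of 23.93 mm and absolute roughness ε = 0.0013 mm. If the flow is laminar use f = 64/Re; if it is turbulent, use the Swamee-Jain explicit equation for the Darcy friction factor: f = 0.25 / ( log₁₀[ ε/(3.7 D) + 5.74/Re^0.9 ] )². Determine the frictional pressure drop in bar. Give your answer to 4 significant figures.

Q = 0.1027 L/s = 0.1027/1000 = 0.0001027 m³/s.
Cross-sectional area A = πD²/4 = π(0.02393)²/4 = 0.0004498 m²; mean velocity V = Q/A = 0.0001027/0.0004498 = 0.2283 m/s.
Reynolds number Re = ρVD/μ = 1.252 · 0.2283 · 0.02393 / 2.04e-05 = 335.4.
Re < 2300 → laminar flow, so f = 64/Re = 64/335.4 = 0.1908 (the turbulent correlation is not needed).
Darcy-Weisbach: ΔP = f(L/D)(ρV²/2) = 0.1908·(354.5/0.02393)·(1.252·0.2283²/2) = 0.1908·1.481e+04·0.03264 = 92.28 Pa.
ΔP = 92.28 Pa = 9.228×10^-4 bar.

ΔP ≈ 9.228×10^-4 bar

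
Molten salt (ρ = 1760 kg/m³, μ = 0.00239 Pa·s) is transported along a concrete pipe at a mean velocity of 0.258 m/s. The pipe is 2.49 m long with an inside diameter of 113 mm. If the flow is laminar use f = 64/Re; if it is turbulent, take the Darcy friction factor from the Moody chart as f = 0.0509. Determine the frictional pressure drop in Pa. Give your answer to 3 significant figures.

ΔP ≈ 65.7 Pa

Reynolds number Re = ρVD/μ = 1760 · 0.258 · 0.113 / 0.00239 = 2.147e+04.
Re > 4000 → turbulent; use the Moody-chart value f = 0.0509.
Darcy-Weisbach: ΔP = f(L/D)(ρV²/2) = 0.0509·(2.49/0.113)·(1760·0.258²/2) = 0.0509·22.04·58.58 = 65.7 Pa.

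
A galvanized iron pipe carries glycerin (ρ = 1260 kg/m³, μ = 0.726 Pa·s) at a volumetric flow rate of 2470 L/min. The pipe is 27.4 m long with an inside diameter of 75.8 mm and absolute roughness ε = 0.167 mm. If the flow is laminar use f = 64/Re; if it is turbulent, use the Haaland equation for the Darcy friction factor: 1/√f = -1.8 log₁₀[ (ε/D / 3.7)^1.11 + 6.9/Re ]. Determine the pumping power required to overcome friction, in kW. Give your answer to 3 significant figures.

Q = 2470 L/min = 2470/60000 = 0.04117 m³/s.
Cross-sectional area A = πD²/4 = π(0.0758)²/4 = 0.004513 m²; mean velocity V = Q/A = 0.04117/0.004513 = 9.123 m/s.
Reynolds number Re = ρVD/μ = 1260 · 9.123 · 0.0758 / 0.726 = 1200.
Re < 2300 → laminar flow, so f = 64/Re = 64/1200 = 0.05333 (the turbulent correlation is not needed).
Darcy-Weisbach: ΔP = f(L/D)(ρV²/2) = 0.05333·(27.4/0.0758)·(1260·9.123²/2) = 0.05333·361.5·5.243e+04 = 1.011e+06 Pa.
Pumping power P = QΔP = 0.04117·1.011e+06 = 41610 W = 41.6 kW.

P ≈ 41.6 kW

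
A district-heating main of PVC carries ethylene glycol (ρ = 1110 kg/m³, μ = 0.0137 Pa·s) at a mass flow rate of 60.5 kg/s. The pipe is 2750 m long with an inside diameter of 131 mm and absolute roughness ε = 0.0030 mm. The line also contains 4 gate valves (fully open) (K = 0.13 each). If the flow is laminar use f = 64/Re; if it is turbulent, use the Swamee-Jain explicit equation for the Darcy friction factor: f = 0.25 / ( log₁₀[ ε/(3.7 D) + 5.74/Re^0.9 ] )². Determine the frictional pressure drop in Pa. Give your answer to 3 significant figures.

A = πD²/4 = π(0.131)²/4 = 0.01348 m²; mean velocity V = ṁ/(ρA) = 60.5/(1110 · 0.01348) = 4.044 m/s.
Reynolds number Re = ρVD/μ = 1110 · 4.044 · 0.131 / 0.0137 = 4.292e+04.
Re > 4000 → turbulent. Relative roughness ε/D = 3e-06/0.131 = 2.29e-05. Swamee-Jain: f = 0.25/(log₁₀[2.29e-05/3.7 + 5.74/4.292e+04^0.9])² = 0.25/(log₁₀[6.19e-06 + 0.000389])² = 0.25/(-3.404)² = 0.02158.
Total minor-loss coefficient ΣK = 4·0.13 = 0.52.
ΔP = [f·L/D + ΣK]·(ρV²/2) = [0.02158·2750/0.131 + 0.52]·(1110·4.044²/2) = [453 + 0.52]·9076 = 4.116e+06 Pa.

ΔP ≈ 4.12×10^6 Pa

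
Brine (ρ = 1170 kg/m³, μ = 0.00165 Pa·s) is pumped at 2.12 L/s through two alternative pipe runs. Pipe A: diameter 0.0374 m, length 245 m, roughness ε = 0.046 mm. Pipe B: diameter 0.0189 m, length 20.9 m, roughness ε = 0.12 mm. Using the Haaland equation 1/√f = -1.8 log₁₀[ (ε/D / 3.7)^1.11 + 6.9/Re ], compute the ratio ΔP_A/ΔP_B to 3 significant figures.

Pipe A: V = Q/A = 0.00212/0.001099 = 1.93 m/s; Re = 5.118e+04; ε/D = 0.00123; Haaland → f = 0.02429; ΔP_A = f(L/D)(ρV²/2) = 3.467e+05 Pa.
Pipe B: V = Q/A = 0.00212/0.0002806 = 7.557 m/s; Re = 1.013e+05; ε/D = 0.00635; Haaland → f = 0.03348; ΔP_B = f(L/D)(ρV²/2) = 1.237e+06 Pa.
ΔP_A/ΔP_B = 3.467e+05/1.237e+06 = 0.280.

ΔP_A/ΔP_B ≈ 0.280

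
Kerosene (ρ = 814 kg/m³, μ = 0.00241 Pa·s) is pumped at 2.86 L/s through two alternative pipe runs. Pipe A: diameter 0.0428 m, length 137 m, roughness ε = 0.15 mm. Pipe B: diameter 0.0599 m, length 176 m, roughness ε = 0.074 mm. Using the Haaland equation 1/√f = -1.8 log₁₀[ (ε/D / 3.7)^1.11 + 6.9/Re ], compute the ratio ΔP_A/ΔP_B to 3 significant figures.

Pipe A: V = Q/A = 0.00286/0.001439 = 1.988 m/s; Re = 2.874e+04; ε/D = 0.0035; Haaland → f = 0.03077; ΔP_A = f(L/D)(ρV²/2) = 1.584e+05 Pa.
Pipe B: V = Q/A = 0.00286/0.002818 = 1.015 m/s; Re = 2.053e+04; ε/D = 0.00124; Haaland → f = 0.02794; ΔP_B = f(L/D)(ρV²/2) = 3.441e+04 Pa.
ΔP_A/ΔP_B = 1.584e+05/3.441e+04 = 4.60.

ΔP_A/ΔP_B ≈ 4.60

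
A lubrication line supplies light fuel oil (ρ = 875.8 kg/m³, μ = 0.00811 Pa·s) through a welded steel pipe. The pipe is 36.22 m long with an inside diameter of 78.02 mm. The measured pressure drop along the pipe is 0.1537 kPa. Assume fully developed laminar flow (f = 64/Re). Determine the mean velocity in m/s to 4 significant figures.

V ≈ 0.09953 m/s

For laminar flow, f = 64/Re with Re = ρVD/μ, so Darcy-Weisbach reduces to ΔP = 32μLV/D². Solving for V: V = ΔP·D²/(32μL) = 153.7·(0.07802)²/(32·0.00811·36.22) = 0.09953 m/s.
Check: Re = ρVD/μ = 875.8·0.09953·0.07802/0.00811 = 838.6 < 2300, so the laminar assumption holds.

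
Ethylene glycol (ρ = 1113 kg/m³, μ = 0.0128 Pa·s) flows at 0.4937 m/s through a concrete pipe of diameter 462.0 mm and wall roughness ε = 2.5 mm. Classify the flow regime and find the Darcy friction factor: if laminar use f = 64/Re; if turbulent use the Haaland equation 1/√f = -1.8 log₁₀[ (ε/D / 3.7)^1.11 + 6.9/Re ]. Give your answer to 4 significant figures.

f ≈ 0.03489

Re = ρVD/μ = 1113·0.4937·0.462/0.0128 = 1.983e+04.
Re > 4000 → turbulent. ε/D = 0.0025/0.462 = 0.00541; Haaland: 1/√f = -1.8 log₁₀[0.000713 + 0.000348] = 5.354, so f = 0.03489.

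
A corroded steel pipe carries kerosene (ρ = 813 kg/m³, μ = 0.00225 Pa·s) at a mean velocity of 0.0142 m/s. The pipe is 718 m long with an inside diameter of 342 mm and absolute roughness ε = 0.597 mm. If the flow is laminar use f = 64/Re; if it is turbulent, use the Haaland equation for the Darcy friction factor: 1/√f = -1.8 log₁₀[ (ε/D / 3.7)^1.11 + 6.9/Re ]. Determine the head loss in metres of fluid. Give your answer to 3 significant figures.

h_f ≈ 7.87×10^-4 m

Reynolds number Re = ρVD/μ = 813 · 0.0142 · 0.342 / 0.00225 = 1755.
Re < 2300 → laminar flow, so f = 64/Re = 64/1755 = 0.03647 (the turbulent correlation is not needed).
Darcy-Weisbach: ΔP = f(L/D)(ρV²/2) = 0.03647·(718/0.342)·(813·0.0142²/2) = 0.03647·2099·0.08197 = 6.276 Pa.
Head loss h_f = ΔP/(ρg) = 6.276/(813·9.81) = 7.87×10^-4 m.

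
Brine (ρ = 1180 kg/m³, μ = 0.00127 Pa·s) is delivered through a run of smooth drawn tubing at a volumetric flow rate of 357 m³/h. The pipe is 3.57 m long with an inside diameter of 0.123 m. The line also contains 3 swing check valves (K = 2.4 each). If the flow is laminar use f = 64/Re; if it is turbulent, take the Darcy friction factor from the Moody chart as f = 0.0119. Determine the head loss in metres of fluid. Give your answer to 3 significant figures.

h_f ≈ 26.8 m

Q = 357 m³/h = 357/3600 = 0.09917 m³/s.
Cross-sectional area A = πD²/4 = π(0.123)²/4 = 0.01188 m²; mean velocity V = Q/A = 0.09917/0.01188 = 8.346 m/s.
Reynolds number Re = ρVD/μ = 1180 · 8.346 · 0.123 / 0.00127 = 9.538e+05.
Re > 4000 → turbulent; use the Moody-chart value f = 0.0119.
Total minor-loss coefficient ΣK = 3·2.4 = 7.2.
ΔP = [f·L/D + ΣK]·(ρV²/2) = [0.0119·3.57/0.123 + 7.2]·(1180·8.346²/2) = [0.3454 + 7.2]·4.109e+04 = 3.101e+05 Pa.
Head loss h_f = ΔP/(ρg) = 3.101e+05/(1180·9.81) = 26.8 m.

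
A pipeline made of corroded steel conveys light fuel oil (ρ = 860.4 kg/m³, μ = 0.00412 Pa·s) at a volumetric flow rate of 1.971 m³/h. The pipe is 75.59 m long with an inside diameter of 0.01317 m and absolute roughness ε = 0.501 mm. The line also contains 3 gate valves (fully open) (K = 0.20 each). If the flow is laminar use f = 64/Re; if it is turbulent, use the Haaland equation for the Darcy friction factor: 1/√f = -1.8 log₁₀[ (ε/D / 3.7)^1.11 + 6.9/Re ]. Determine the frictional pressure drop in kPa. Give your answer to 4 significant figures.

Q = 1.971 m³/h = 1.971/3600 = 0.0005475 m³/s.
Cross-sectional area A = πD²/4 = π(0.01317)²/4 = 0.0001362 m²; mean velocity V = Q/A = 0.0005475/0.0001362 = 4.019 m/s.
Reynolds number Re = ρVD/μ = 860.4 · 4.019 · 0.01317 / 0.00412 = 1.105e+04.
Re > 4000 → turbulent. Relative roughness ε/D = 0.000501/0.01317 = 0.038. Haaland: 1/√f = -1.8 log₁₀[(0.038/3.7)^1.11 + 6.9/1.105e+04] = -1.8 log₁₀[0.00621 + 0.000624] = 3.897, so f = 0.06584.
Total minor-loss coefficient ΣK = 3·0.2 = 0.6.
ΔP = [f·L/D + ΣK]·(ρV²/2) = [0.06584·75.59/0.01317 + 0.6]·(860.4·4.019²/2) = [377.9 + 0.6]·6949 = 2.63e+06 Pa.
ΔP = 2.63e+06 Pa = 2630 kPa.

ΔP ≈ 2630 kPa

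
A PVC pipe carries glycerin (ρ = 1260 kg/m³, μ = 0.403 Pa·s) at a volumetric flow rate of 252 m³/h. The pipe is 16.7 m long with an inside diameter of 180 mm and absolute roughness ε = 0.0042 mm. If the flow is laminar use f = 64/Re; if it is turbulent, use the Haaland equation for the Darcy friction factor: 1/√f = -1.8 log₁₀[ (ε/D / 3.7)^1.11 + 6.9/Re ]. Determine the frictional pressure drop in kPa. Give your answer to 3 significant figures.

ΔP ≈ 18.3 kPa

Q = 252 m³/h = 252/3600 = 0.07 m³/s.
Cross-sectional area A = πD²/4 = π(0.18)²/4 = 0.02545 m²; mean velocity V = Q/A = 0.07/0.02545 = 2.751 m/s.
Reynolds number Re = ρVD/μ = 1260 · 2.751 · 0.18 / 0.403 = 1548.
Re < 2300 → laminar flow, so f = 64/Re = 64/1548 = 0.04134 (the turbulent correlation is not needed).
Darcy-Weisbach: ΔP = f(L/D)(ρV²/2) = 0.04134·(16.7/0.18)·(1260·2.751²/2) = 0.04134·92.78·4767 = 1.828e+04 Pa.
ΔP = 1.828e+04 Pa = 18.3 kPa.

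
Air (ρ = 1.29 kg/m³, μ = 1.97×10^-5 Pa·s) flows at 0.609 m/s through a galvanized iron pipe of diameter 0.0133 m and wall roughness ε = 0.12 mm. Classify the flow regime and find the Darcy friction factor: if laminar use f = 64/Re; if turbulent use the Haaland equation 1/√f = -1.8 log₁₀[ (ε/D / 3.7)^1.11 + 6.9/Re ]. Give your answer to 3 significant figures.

f ≈ 0.121

Re = ρVD/μ = 1.29·0.609·0.0133/1.97e-05 = 530.4.
Re < 2300 → laminar, so f = 64/Re = 0.1207 (roughness is irrelevant in laminar flow).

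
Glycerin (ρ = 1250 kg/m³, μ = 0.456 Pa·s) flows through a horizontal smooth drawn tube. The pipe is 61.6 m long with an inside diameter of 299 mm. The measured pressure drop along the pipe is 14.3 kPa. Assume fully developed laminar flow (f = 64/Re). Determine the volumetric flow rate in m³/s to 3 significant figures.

Q ≈ 0.0999 m³/s

For laminar flow, f = 64/Re with Re = ρVD/μ, so Darcy-Weisbach reduces to ΔP = 32μLV/D². Solving for V: V = ΔP·D²/(32μL) = 1.43e+04·(0.299)²/(32·0.456·61.6) = 1.422 m/s.
Check: Re = ρVD/μ = 1250·1.422·0.299/0.456 = 1166 < 2300, so the laminar assumption holds.
Q = V·A = 1.422·(π/4·0.299²) = 0.09987 m³/s = 0.0999 m³/s.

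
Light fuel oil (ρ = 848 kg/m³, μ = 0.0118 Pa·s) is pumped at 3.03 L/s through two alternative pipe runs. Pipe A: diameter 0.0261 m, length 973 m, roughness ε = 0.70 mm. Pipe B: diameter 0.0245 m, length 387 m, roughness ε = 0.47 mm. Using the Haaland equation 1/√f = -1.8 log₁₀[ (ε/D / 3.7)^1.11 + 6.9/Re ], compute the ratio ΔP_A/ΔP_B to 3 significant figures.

ΔP_A/ΔP_B ≈ 2.06

Pipe A: V = Q/A = 0.00303/0.000535 = 5.663 m/s; Re = 1.062e+04; ε/D = 0.0268; Haaland → f = 0.0577; ΔP_A = f(L/D)(ρV²/2) = 2.925e+07 Pa.
Pipe B: V = Q/A = 0.00303/0.0004714 = 6.427 m/s; Re = 1.132e+04; ε/D = 0.0192; Haaland → f = 0.05125; ΔP_B = f(L/D)(ρV²/2) = 1.418e+07 Pa.
ΔP_A/ΔP_B = 2.925e+07/1.418e+07 = 2.06.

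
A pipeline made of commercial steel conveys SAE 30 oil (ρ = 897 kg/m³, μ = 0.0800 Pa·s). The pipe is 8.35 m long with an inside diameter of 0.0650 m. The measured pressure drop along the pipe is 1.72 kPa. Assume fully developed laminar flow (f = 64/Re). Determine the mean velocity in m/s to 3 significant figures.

V ≈ 0.340 m/s

For laminar flow, f = 64/Re with Re = ρVD/μ, so Darcy-Weisbach reduces to ΔP = 32μLV/D². Solving for V: V = ΔP·D²/(32μL) = 1720·(0.065)²/(32·0.08·8.35) = 0.34 m/s.
Check: Re = ρVD/μ = 897·0.34·0.065/0.08 = 247.8 < 2300, so the laminar assumption holds.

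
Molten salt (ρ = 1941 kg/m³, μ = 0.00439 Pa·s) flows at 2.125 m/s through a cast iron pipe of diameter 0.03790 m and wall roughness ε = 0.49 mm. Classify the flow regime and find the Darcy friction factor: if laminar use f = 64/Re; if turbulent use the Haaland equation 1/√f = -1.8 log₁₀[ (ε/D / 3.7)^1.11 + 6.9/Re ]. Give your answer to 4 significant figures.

f ≈ 0.04284

Re = ρVD/μ = 1941·2.125·0.0379/0.00439 = 3.561e+04.
Re > 4000 → turbulent. ε/D = 0.00049/0.0379 = 0.0129; Haaland: 1/√f = -1.8 log₁₀[0.00188 + 0.000194] = 4.832, so f = 0.04284.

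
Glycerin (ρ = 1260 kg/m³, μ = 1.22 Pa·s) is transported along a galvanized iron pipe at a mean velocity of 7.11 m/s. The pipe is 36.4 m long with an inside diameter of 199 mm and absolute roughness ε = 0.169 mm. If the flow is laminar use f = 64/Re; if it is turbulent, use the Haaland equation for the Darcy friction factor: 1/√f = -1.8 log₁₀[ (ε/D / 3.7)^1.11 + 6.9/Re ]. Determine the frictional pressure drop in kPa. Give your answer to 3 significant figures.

ΔP ≈ 255 kPa

Reynolds number Re = ρVD/μ = 1260 · 7.11 · 0.199 / 1.22 = 1461.
Re < 2300 → laminar flow, so f = 64/Re = 64/1461 = 0.0438 (the turbulent correlation is not needed).
Darcy-Weisbach: ΔP = f(L/D)(ρV²/2) = 0.0438·(36.4/0.199)·(1260·7.11²/2) = 0.0438·182.9·3.185e+04 = 2.551e+05 Pa.
ΔP = 2.551e+05 Pa = 255 kPa.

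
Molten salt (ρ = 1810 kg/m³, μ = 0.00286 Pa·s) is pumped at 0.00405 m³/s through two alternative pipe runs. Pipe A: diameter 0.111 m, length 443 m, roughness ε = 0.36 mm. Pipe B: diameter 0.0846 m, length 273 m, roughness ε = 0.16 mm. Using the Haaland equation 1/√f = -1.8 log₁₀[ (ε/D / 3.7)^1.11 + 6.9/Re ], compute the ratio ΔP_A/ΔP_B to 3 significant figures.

ΔP_A/ΔP_B ≈ 0.472

Pipe A: V = Q/A = 0.00405/0.009677 = 0.4185 m/s; Re = 2.94e+04; ε/D = 0.00324; Haaland → f = 0.03024; ΔP_A = f(L/D)(ρV²/2) = 1.913e+04 Pa.
Pipe B: V = Q/A = 0.00405/0.005621 = 0.7205 m/s; Re = 3.858e+04; ε/D = 0.00189; Haaland → f = 0.02675; ΔP_B = f(L/D)(ρV²/2) = 4.055e+04 Pa.
ΔP_A/ΔP_B = 1.913e+04/4.055e+04 = 0.472.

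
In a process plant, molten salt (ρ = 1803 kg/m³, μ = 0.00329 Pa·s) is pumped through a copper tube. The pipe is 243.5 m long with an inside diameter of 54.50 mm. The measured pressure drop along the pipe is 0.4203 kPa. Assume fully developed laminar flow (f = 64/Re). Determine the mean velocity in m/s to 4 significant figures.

For laminar flow, f = 64/Re with Re = ρVD/μ, so Darcy-Weisbach reduces to ΔP = 32μLV/D². Solving for V: V = ΔP·D²/(32μL) = 420.3·(0.0545)²/(32·0.00329·243.5) = 0.0487 m/s.
Check: Re = ρVD/μ = 1803·0.0487·0.0545/0.00329 = 1454 < 2300, so the laminar assumption holds.

V ≈ 0.04870 m/s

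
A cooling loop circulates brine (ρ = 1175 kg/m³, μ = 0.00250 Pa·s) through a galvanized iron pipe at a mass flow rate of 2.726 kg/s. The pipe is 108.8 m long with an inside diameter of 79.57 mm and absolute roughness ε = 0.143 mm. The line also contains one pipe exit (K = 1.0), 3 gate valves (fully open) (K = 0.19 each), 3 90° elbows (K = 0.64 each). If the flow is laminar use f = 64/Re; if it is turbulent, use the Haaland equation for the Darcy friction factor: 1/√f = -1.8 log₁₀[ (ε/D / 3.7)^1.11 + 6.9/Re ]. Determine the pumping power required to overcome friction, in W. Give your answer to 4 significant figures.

P ≈ 13.13 W

A = πD²/4 = π(0.07957)²/4 = 0.004973 m²; mean velocity V = ṁ/(ρA) = 2.726/(1175 · 0.004973) = 0.4666 m/s.
Reynolds number Re = ρVD/μ = 1175 · 0.4666 · 0.07957 / 0.0025 = 1.745e+04.
Re > 4000 → turbulent. Relative roughness ε/D = 0.000143/0.07957 = 0.0018. Haaland: 1/√f = -1.8 log₁₀[(0.0018/3.7)^1.11 + 6.9/1.745e+04] = -1.8 log₁₀[0.00021 + 0.000395] = 5.792, so f = 0.0298.
Total minor-loss coefficient ΣK = 1·1 + 3·0.19 + 3·0.64 = 3.49.
ΔP = [f·L/D + ΣK]·(ρV²/2) = [0.0298·108.8/0.07957 + 3.49]·(1175·0.4666²/2) = [40.75 + 3.49]·127.9 = 5658 Pa.
Q = ṁ/ρ = 2.726/1175 = 0.00232 m³/s.
Pumping power P = QΔP = 0.00232·5658 = 13.126 W = 13.13 W.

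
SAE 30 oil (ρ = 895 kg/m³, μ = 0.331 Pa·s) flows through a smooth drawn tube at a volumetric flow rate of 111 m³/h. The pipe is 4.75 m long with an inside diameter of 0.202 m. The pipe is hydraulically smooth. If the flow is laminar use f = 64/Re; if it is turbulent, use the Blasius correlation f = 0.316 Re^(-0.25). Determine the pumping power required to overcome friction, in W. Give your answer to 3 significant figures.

Q = 111 m³/h = 111/3600 = 0.03083 m³/s.
Cross-sectional area A = πD²/4 = π(0.202)²/4 = 0.03205 m²; mean velocity V = Q/A = 0.03083/0.03205 = 0.9621 m/s.
Reynolds number Re = ρVD/μ = 895 · 0.9621 · 0.202 / 0.331 = 525.5.
Re < 2300 → laminar flow, so f = 64/Re = 64/525.5 = 0.1218 (the turbulent correlation is not needed).
Darcy-Weisbach: ΔP = f(L/D)(ρV²/2) = 0.1218·(4.75/0.202)·(895·0.9621²/2) = 0.1218·23.51·414.2 = 1186 Pa.
Pumping power P = QΔP = 0.03083·1186 = 36.58 W = 36.6 W.

P ≈ 36.6 W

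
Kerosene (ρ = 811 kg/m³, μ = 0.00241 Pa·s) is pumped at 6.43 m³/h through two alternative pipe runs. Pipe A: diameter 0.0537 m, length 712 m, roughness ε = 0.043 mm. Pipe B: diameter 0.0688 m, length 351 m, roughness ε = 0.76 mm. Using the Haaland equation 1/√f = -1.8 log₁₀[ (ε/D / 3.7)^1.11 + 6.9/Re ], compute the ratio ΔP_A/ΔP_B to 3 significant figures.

Pipe A: V = Q/A = 0.001786/0.002265 = 0.7886 m/s; Re = 1.425e+04; ε/D = 0.000801; Haaland → f = 0.02932; ΔP_A = f(L/D)(ρV²/2) = 9.805e+04 Pa.
Pipe B: V = Q/A = 0.001786/0.003718 = 0.4804 m/s; Re = 1.112e+04; ε/D = 0.011; Haaland → f = 0.04367; ΔP_B = f(L/D)(ρV²/2) = 2.085e+04 Pa.
ΔP_A/ΔP_B = 9.805e+04/2.085e+04 = 4.70.

ΔP_A/ΔP_B ≈ 4.70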